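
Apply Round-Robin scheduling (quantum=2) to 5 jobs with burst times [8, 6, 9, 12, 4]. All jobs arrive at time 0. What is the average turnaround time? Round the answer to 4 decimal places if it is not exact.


Time quantum = 2
Execution trace:
  J1 runs 2 units, time = 2
  J2 runs 2 units, time = 4
  J3 runs 2 units, time = 6
  J4 runs 2 units, time = 8
  J5 runs 2 units, time = 10
  J1 runs 2 units, time = 12
  J2 runs 2 units, time = 14
  J3 runs 2 units, time = 16
  J4 runs 2 units, time = 18
  J5 runs 2 units, time = 20
  J1 runs 2 units, time = 22
  J2 runs 2 units, time = 24
  J3 runs 2 units, time = 26
  J4 runs 2 units, time = 28
  J1 runs 2 units, time = 30
  J3 runs 2 units, time = 32
  J4 runs 2 units, time = 34
  J3 runs 1 units, time = 35
  J4 runs 2 units, time = 37
  J4 runs 2 units, time = 39
Finish times: [30, 24, 35, 39, 20]
Average turnaround = 148/5 = 29.6

29.6


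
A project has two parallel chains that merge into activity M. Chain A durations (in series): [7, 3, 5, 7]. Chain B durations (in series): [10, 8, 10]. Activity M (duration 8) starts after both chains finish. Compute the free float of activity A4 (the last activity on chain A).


ES(A4) = sum of predecessors on chain A = 15
EF(A4) = ES + duration = 15 + 7 = 22
Successor of A4 is M. ES(M) = max(sum(A), sum(B)) = max(22, 28) = 28
Free float = ES(successor) - EF(current) = 28 - 22 = 6

6


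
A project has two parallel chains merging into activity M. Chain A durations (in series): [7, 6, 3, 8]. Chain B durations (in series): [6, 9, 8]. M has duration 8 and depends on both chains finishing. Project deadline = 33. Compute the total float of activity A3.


Forward pass: ES(A3) = sum of predecessors on chain A = 13
EF = ES + duration = 13 + 3 = 16
Backward pass: LF(M) = deadline = 33; LS(M) = 33 - 8 = 25
LF(A3) = LS(M) - sum(successors on chain A) = 25 - 8 = 17
LS = LF - duration = 17 - 3 = 14
Total float = LS - ES = 14 - 13 = 1

1


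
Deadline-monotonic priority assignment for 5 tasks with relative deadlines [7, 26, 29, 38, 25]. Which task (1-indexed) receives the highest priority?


Sort tasks by relative deadline (ascending):
  Task 1: deadline = 7
  Task 5: deadline = 25
  Task 2: deadline = 26
  Task 3: deadline = 29
  Task 4: deadline = 38
Priority order (highest first): [1, 5, 2, 3, 4]
Highest priority task = 1

1


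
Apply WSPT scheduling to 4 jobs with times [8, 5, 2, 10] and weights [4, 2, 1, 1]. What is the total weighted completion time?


Compute p/w ratios and sort ascending (WSPT): [(8, 4), (2, 1), (5, 2), (10, 1)]
Compute weighted completion times:
  Job (p=8,w=4): C=8, w*C=4*8=32
  Job (p=2,w=1): C=10, w*C=1*10=10
  Job (p=5,w=2): C=15, w*C=2*15=30
  Job (p=10,w=1): C=25, w*C=1*25=25
Total weighted completion time = 97

97


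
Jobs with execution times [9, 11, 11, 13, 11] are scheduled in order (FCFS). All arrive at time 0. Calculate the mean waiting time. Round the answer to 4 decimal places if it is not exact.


FCFS order (as given): [9, 11, 11, 13, 11]
Waiting times:
  Job 1: wait = 0
  Job 2: wait = 9
  Job 3: wait = 20
  Job 4: wait = 31
  Job 5: wait = 44
Sum of waiting times = 104
Average waiting time = 104/5 = 20.8

20.8


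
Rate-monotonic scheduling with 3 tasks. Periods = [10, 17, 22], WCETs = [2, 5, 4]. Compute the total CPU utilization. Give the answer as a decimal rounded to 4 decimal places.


Compute individual utilizations (exact fractions):
  Task 1: C/T = 2/10 = 1/5 (approx. 0.2)
  Task 2: C/T = 5/17 (approx. 0.2941)
  Task 3: C/T = 4/22 = 2/11 (approx. 0.1818)
Total utilization U = 1/5 + 5/17 + 2/11 = 632/935
Rounded to 4 decimal places: U = 0.6759
RM (Liu & Layland) bound for 3 tasks = 0.779763; compare with U = 632/935 (approx. 0.675936)
U <= bound, so schedulable by RM sufficient condition.

0.6759


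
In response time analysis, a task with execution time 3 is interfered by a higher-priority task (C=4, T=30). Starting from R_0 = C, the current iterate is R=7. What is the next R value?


R_next = C + ceil(R_prev / T_hp) * C_hp
ceil(7 / 30) = ceil(0.2333) = 1
Interference = 1 * 4 = 4
R_next = 3 + 4 = 7
R_next = R_prev, so the iteration has converged (response time = 7).

7


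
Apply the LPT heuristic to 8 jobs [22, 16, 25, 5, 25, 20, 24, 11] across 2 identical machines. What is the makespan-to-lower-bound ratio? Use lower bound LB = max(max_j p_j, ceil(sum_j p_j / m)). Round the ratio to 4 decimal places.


LPT order: [25, 25, 24, 22, 20, 16, 11, 5]
Machine loads after assignment: [76, 72]
LPT makespan = 76
Lower bound = max(max_job, ceil(total/2)) = max(25, 74) = 74
Ratio = 76 / 74 = 1.027

1.027


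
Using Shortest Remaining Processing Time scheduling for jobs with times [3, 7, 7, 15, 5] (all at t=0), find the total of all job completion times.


Since all jobs arrive at t=0, SRPT equals SPT ordering.
SPT order: [3, 5, 7, 7, 15]
Completion times:
  Job 1: p=3, C=3
  Job 2: p=5, C=8
  Job 3: p=7, C=15
  Job 4: p=7, C=22
  Job 5: p=15, C=37
Total completion time = 3 + 8 + 15 + 22 + 37 = 85

85


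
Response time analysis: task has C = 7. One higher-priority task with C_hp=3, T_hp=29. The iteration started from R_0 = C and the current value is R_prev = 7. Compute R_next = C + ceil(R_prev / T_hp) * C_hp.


R_next = C + ceil(R_prev / T_hp) * C_hp
ceil(7 / 29) = ceil(0.2414) = 1
Interference = 1 * 3 = 3
R_next = 7 + 3 = 10

10


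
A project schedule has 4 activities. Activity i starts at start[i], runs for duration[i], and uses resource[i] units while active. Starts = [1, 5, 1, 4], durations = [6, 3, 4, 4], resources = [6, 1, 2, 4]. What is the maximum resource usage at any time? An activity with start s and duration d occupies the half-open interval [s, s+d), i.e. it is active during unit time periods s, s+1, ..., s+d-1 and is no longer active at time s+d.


Each activity i is active on [start_i, start_i + duration_i).
Compute total resource usage per time slot:
  t=0: active resources = [], total = 0
  t=1: active resources = [6, 2], total = 8
  t=2: active resources = [6, 2], total = 8
  t=3: active resources = [6, 2], total = 8
  t=4: active resources = [6, 2, 4], total = 12
  t=5: active resources = [6, 1, 4], total = 11
  t=6: active resources = [6, 1, 4], total = 11
  t=7: active resources = [1, 4], total = 5
Peak resource demand = 12

12


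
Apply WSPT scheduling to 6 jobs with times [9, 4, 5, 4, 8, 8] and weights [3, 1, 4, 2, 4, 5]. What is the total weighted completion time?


Compute p/w ratios and sort ascending (WSPT): [(5, 4), (8, 5), (4, 2), (8, 4), (9, 3), (4, 1)]
Compute weighted completion times:
  Job (p=5,w=4): C=5, w*C=4*5=20
  Job (p=8,w=5): C=13, w*C=5*13=65
  Job (p=4,w=2): C=17, w*C=2*17=34
  Job (p=8,w=4): C=25, w*C=4*25=100
  Job (p=9,w=3): C=34, w*C=3*34=102
  Job (p=4,w=1): C=38, w*C=1*38=38
Total weighted completion time = 359

359


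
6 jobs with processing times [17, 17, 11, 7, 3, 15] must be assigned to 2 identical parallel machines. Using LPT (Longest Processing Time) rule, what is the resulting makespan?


Sort jobs in decreasing order (LPT): [17, 17, 15, 11, 7, 3]
Assign each job to the least loaded machine:
  Machine 1: jobs [17, 15, 3], load = 35
  Machine 2: jobs [17, 11, 7], load = 35
Makespan = max load = 35

35


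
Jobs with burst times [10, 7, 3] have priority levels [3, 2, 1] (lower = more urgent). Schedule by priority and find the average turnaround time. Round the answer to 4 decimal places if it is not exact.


Sort by priority (ascending = highest first):
Order: [(1, 3), (2, 7), (3, 10)]
Completion times:
  Priority 1, burst=3, C=3
  Priority 2, burst=7, C=10
  Priority 3, burst=10, C=20
Average turnaround = 33/3 = 11.0

11.0


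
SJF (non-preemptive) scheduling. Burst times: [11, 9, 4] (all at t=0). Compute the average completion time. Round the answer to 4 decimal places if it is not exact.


SJF order (ascending): [4, 9, 11]
Completion times:
  Job 1: burst=4, C=4
  Job 2: burst=9, C=13
  Job 3: burst=11, C=24
Average completion = 41/3 = 13.6667

13.6667


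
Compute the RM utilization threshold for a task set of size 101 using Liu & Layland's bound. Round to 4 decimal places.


Compute 2^(1/101) = 1.0068864466
Subtract 1: 1.0068864466 - 1 = 0.0068864466
Multiply by n: 101 * 0.0068864466 = 0.6955311066
Round to 4 dp: 0.6955

0.6955


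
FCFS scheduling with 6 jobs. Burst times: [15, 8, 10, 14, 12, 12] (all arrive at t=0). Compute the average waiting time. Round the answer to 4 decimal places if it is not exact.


FCFS order (as given): [15, 8, 10, 14, 12, 12]
Waiting times:
  Job 1: wait = 0
  Job 2: wait = 15
  Job 3: wait = 23
  Job 4: wait = 33
  Job 5: wait = 47
  Job 6: wait = 59
Sum of waiting times = 177
Average waiting time = 177/6 = 29.5

29.5


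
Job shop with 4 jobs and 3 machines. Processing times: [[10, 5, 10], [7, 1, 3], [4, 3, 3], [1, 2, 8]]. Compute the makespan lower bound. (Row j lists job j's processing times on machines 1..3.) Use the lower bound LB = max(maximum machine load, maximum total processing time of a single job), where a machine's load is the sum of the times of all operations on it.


Machine loads:
  Machine 1: 10 + 7 + 4 + 1 = 22
  Machine 2: 5 + 1 + 3 + 2 = 11
  Machine 3: 10 + 3 + 3 + 8 = 24
Max machine load = 24
Job totals:
  Job 1: 25
  Job 2: 11
  Job 3: 10
  Job 4: 11
Max job total = 25
Lower bound = max(24, 25) = 25

25


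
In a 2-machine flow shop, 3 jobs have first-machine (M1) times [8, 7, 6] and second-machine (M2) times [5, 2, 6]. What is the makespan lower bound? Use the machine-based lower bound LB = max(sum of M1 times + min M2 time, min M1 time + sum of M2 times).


LB1 = sum(M1 times) + min(M2 times) = 21 + 2 = 23
LB2 = min(M1 times) + sum(M2 times) = 6 + 13 = 19
Lower bound = max(LB1, LB2) = max(23, 19) = 23

23


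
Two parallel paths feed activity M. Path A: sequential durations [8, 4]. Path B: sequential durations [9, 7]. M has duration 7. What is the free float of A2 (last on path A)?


ES(A2) = sum of predecessors on chain A = 8
EF(A2) = ES + duration = 8 + 4 = 12
Successor of A2 is M. ES(M) = max(sum(A), sum(B)) = max(12, 16) = 16
Free float = ES(successor) - EF(current) = 16 - 12 = 4

4


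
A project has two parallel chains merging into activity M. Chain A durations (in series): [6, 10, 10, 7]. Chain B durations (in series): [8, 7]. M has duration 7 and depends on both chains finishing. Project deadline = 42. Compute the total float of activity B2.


Forward pass: ES(B2) = sum of predecessors on chain B = 8
EF = ES + duration = 8 + 7 = 15
Backward pass: LF(M) = deadline = 42; LS(M) = 42 - 7 = 35
LF(B2) = LS(M) - sum(successors on chain B) = 35 - 0 = 35
LS = LF - duration = 35 - 7 = 28
Total float = LS - ES = 28 - 8 = 20

20


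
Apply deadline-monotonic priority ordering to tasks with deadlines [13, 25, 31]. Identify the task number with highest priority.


Sort tasks by relative deadline (ascending):
  Task 1: deadline = 13
  Task 2: deadline = 25
  Task 3: deadline = 31
Priority order (highest first): [1, 2, 3]
Highest priority task = 1

1


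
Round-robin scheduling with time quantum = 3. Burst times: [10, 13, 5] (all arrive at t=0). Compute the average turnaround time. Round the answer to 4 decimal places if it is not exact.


Time quantum = 3
Execution trace:
  J1 runs 3 units, time = 3
  J2 runs 3 units, time = 6
  J3 runs 3 units, time = 9
  J1 runs 3 units, time = 12
  J2 runs 3 units, time = 15
  J3 runs 2 units, time = 17
  J1 runs 3 units, time = 20
  J2 runs 3 units, time = 23
  J1 runs 1 units, time = 24
  J2 runs 3 units, time = 27
  J2 runs 1 units, time = 28
Finish times: [24, 28, 17]
Average turnaround = 69/3 = 23.0

23.0


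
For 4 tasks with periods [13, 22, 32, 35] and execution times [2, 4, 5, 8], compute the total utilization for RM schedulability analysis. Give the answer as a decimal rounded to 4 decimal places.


Compute individual utilizations (exact fractions):
  Task 1: C/T = 2/13 (approx. 0.1538)
  Task 2: C/T = 4/22 = 2/11 (approx. 0.1818)
  Task 3: C/T = 5/32 (approx. 0.1563)
  Task 4: C/T = 8/35 (approx. 0.2286)
Total utilization U = 2/13 + 2/11 + 5/32 + 8/35 = 115393/160160
Rounded to 4 decimal places: U = 0.7205
RM (Liu & Layland) bound for 4 tasks = 0.756828; compare with U = 115393/160160 (approx. 0.720486)
U <= bound, so schedulable by RM sufficient condition.

0.7205


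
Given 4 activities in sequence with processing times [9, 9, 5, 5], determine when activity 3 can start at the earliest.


Activity 3 starts after activities 1 through 2 complete.
Predecessor durations: [9, 9]
ES = 9 + 9 = 18

18


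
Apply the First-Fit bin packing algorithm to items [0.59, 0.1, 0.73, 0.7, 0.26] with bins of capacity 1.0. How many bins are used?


Place items sequentially using First-Fit:
  Item 0.59 -> new Bin 1
  Item 0.1 -> Bin 1 (now 0.69)
  Item 0.73 -> new Bin 2
  Item 0.7 -> new Bin 3
  Item 0.26 -> Bin 1 (now 0.95)
Total bins used = 3

3


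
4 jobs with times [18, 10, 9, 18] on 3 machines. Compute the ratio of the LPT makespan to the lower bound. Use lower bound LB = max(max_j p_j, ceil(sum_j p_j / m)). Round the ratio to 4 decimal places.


LPT order: [18, 18, 10, 9]
Machine loads after assignment: [18, 18, 19]
LPT makespan = 19
Lower bound = max(max_job, ceil(total/3)) = max(18, 19) = 19
Ratio = 19 / 19 = 1.0

1.0


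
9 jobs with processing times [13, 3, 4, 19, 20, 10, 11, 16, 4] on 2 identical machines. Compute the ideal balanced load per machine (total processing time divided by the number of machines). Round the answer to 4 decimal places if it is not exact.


Total processing time = 13 + 3 + 4 + 19 + 20 + 10 + 11 + 16 + 4 = 100
Number of machines = 2
Ideal balanced load = 100 / 2 = 50.0

50.0


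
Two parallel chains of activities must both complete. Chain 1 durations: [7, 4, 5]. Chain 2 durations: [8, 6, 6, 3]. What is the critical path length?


Path A total = 7 + 4 + 5 = 16
Path B total = 8 + 6 + 6 + 3 = 23
Critical path = longest path = max(16, 23) = 23

23


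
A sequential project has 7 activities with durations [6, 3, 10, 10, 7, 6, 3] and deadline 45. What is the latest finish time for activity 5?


LF(activity 5) = deadline - sum of successor durations
Successors: activities 6 through 7 with durations [6, 3]
Sum of successor durations = 9
LF = 45 - 9 = 36

36


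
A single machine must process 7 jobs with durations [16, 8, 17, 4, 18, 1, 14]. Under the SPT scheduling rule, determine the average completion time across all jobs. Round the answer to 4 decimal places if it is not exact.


Sort jobs by processing time (SPT order): [1, 4, 8, 14, 16, 17, 18]
Compute completion times sequentially:
  Job 1: processing = 1, completes at 1
  Job 2: processing = 4, completes at 5
  Job 3: processing = 8, completes at 13
  Job 4: processing = 14, completes at 27
  Job 5: processing = 16, completes at 43
  Job 6: processing = 17, completes at 60
  Job 7: processing = 18, completes at 78
Sum of completion times = 227
Average completion time = 227/7 = 32.4286

32.4286


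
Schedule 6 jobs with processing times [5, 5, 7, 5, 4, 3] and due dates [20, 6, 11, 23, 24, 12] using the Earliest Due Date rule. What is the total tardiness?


Sort by due date (EDD order): [(5, 6), (7, 11), (3, 12), (5, 20), (5, 23), (4, 24)]
Compute completion times and tardiness:
  Job 1: p=5, d=6, C=5, tardiness=max(0,5-6)=0
  Job 2: p=7, d=11, C=12, tardiness=max(0,12-11)=1
  Job 3: p=3, d=12, C=15, tardiness=max(0,15-12)=3
  Job 4: p=5, d=20, C=20, tardiness=max(0,20-20)=0
  Job 5: p=5, d=23, C=25, tardiness=max(0,25-23)=2
  Job 6: p=4, d=24, C=29, tardiness=max(0,29-24)=5
Total tardiness = 11

11


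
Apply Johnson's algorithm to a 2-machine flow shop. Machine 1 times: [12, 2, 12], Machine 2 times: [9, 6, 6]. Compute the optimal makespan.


Apply Johnson's rule:
  Group 1 (a <= b): [(2, 2, 6)]
  Group 2 (a > b): [(1, 12, 9), (3, 12, 6)]
Optimal job order: [2, 1, 3]
Schedule:
  Job 2: M1 done at 2, M2 done at 8
  Job 1: M1 done at 14, M2 done at 23
  Job 3: M1 done at 26, M2 done at 32
Makespan = 32

32


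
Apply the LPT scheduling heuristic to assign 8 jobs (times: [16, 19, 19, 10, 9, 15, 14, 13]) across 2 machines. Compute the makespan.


Sort jobs in decreasing order (LPT): [19, 19, 16, 15, 14, 13, 10, 9]
Assign each job to the least loaded machine:
  Machine 1: jobs [19, 16, 13, 10], load = 58
  Machine 2: jobs [19, 15, 14, 9], load = 57
Makespan = max load = 58

58


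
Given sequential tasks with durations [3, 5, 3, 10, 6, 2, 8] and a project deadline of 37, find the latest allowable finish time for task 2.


LF(activity 2) = deadline - sum of successor durations
Successors: activities 3 through 7 with durations [3, 10, 6, 2, 8]
Sum of successor durations = 29
LF = 37 - 29 = 8

8


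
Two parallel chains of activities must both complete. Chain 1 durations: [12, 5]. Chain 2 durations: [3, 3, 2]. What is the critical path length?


Path A total = 12 + 5 = 17
Path B total = 3 + 3 + 2 = 8
Critical path = longest path = max(17, 8) = 17

17


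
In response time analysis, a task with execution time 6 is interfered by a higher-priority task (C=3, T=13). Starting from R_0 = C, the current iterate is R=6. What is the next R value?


R_next = C + ceil(R_prev / T_hp) * C_hp
ceil(6 / 13) = ceil(0.4615) = 1
Interference = 1 * 3 = 3
R_next = 6 + 3 = 9

9


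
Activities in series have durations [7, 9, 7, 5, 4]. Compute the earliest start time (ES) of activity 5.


Activity 5 starts after activities 1 through 4 complete.
Predecessor durations: [7, 9, 7, 5]
ES = 7 + 9 + 7 + 5 = 28

28


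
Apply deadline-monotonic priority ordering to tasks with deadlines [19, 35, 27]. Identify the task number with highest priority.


Sort tasks by relative deadline (ascending):
  Task 1: deadline = 19
  Task 3: deadline = 27
  Task 2: deadline = 35
Priority order (highest first): [1, 3, 2]
Highest priority task = 1

1


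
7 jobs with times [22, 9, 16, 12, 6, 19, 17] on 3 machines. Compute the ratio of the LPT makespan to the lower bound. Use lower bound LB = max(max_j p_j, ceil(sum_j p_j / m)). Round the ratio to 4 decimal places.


LPT order: [22, 19, 17, 16, 12, 9, 6]
Machine loads after assignment: [37, 31, 33]
LPT makespan = 37
Lower bound = max(max_job, ceil(total/3)) = max(22, 34) = 34
Ratio = 37 / 34 = 1.0882

1.0882


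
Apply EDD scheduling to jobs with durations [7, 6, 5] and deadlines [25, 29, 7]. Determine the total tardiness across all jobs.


Sort by due date (EDD order): [(5, 7), (7, 25), (6, 29)]
Compute completion times and tardiness:
  Job 1: p=5, d=7, C=5, tardiness=max(0,5-7)=0
  Job 2: p=7, d=25, C=12, tardiness=max(0,12-25)=0
  Job 3: p=6, d=29, C=18, tardiness=max(0,18-29)=0
Total tardiness = 0

0


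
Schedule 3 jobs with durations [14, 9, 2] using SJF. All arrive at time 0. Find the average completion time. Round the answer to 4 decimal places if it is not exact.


SJF order (ascending): [2, 9, 14]
Completion times:
  Job 1: burst=2, C=2
  Job 2: burst=9, C=11
  Job 3: burst=14, C=25
Average completion = 38/3 = 12.6667

12.6667


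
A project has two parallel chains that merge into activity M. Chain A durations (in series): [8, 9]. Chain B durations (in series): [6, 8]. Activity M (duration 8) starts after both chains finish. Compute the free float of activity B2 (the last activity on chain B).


ES(B2) = sum of predecessors on chain B = 6
EF(B2) = ES + duration = 6 + 8 = 14
Successor of B2 is M. ES(M) = max(sum(A), sum(B)) = max(17, 14) = 17
Free float = ES(successor) - EF(current) = 17 - 14 = 3

3


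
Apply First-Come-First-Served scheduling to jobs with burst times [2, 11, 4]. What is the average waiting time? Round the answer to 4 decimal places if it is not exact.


FCFS order (as given): [2, 11, 4]
Waiting times:
  Job 1: wait = 0
  Job 2: wait = 2
  Job 3: wait = 13
Sum of waiting times = 15
Average waiting time = 15/3 = 5.0

5.0


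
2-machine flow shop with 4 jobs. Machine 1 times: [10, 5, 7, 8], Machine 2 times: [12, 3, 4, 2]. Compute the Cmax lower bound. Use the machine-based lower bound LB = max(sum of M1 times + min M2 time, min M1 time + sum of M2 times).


LB1 = sum(M1 times) + min(M2 times) = 30 + 2 = 32
LB2 = min(M1 times) + sum(M2 times) = 5 + 21 = 26
Lower bound = max(LB1, LB2) = max(32, 26) = 32

32


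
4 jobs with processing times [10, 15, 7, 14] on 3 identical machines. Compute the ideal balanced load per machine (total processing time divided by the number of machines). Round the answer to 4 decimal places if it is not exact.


Total processing time = 10 + 15 + 7 + 14 = 46
Number of machines = 3
Ideal balanced load = 46 / 3 = 15.3333

15.3333


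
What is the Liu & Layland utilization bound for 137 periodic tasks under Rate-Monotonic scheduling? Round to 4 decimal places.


Compute 2^(1/137) = 1.0050722892
Subtract 1: 1.0050722892 - 1 = 0.0050722892
Multiply by n: 137 * 0.0050722892 = 0.6949036204
Round to 4 dp: 0.6949

0.6949


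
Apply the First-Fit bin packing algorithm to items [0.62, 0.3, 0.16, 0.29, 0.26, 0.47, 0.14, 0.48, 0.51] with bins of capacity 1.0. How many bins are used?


Place items sequentially using First-Fit:
  Item 0.62 -> new Bin 1
  Item 0.3 -> Bin 1 (now 0.92)
  Item 0.16 -> new Bin 2
  Item 0.29 -> Bin 2 (now 0.45)
  Item 0.26 -> Bin 2 (now 0.71)
  Item 0.47 -> new Bin 3
  Item 0.14 -> Bin 2 (now 0.85)
  Item 0.48 -> Bin 3 (now 0.95)
  Item 0.51 -> new Bin 4
Total bins used = 4

4


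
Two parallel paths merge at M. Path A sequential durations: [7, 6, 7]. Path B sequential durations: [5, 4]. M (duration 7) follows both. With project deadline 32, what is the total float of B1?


Forward pass: ES(B1) = sum of predecessors on chain B = 0
EF = ES + duration = 0 + 5 = 5
Backward pass: LF(M) = deadline = 32; LS(M) = 32 - 7 = 25
LF(B1) = LS(M) - sum(successors on chain B) = 25 - 4 = 21
LS = LF - duration = 21 - 5 = 16
Total float = LS - ES = 16 - 0 = 16

16


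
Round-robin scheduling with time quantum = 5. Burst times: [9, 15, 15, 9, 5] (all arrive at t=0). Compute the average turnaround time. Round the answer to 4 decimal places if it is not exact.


Time quantum = 5
Execution trace:
  J1 runs 5 units, time = 5
  J2 runs 5 units, time = 10
  J3 runs 5 units, time = 15
  J4 runs 5 units, time = 20
  J5 runs 5 units, time = 25
  J1 runs 4 units, time = 29
  J2 runs 5 units, time = 34
  J3 runs 5 units, time = 39
  J4 runs 4 units, time = 43
  J2 runs 5 units, time = 48
  J3 runs 5 units, time = 53
Finish times: [29, 48, 53, 43, 25]
Average turnaround = 198/5 = 39.6

39.6


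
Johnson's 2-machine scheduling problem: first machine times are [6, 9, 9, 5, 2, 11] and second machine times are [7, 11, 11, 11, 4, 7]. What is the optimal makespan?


Apply Johnson's rule:
  Group 1 (a <= b): [(5, 2, 4), (4, 5, 11), (1, 6, 7), (2, 9, 11), (3, 9, 11)]
  Group 2 (a > b): [(6, 11, 7)]
Optimal job order: [5, 4, 1, 2, 3, 6]
Schedule:
  Job 5: M1 done at 2, M2 done at 6
  Job 4: M1 done at 7, M2 done at 18
  Job 1: M1 done at 13, M2 done at 25
  Job 2: M1 done at 22, M2 done at 36
  Job 3: M1 done at 31, M2 done at 47
  Job 6: M1 done at 42, M2 done at 54
Makespan = 54

54


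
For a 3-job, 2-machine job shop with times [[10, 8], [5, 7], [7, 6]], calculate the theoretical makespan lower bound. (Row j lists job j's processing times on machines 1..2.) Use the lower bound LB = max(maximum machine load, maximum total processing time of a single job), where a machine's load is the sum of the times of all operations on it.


Machine loads:
  Machine 1: 10 + 5 + 7 = 22
  Machine 2: 8 + 7 + 6 = 21
Max machine load = 22
Job totals:
  Job 1: 18
  Job 2: 12
  Job 3: 13
Max job total = 18
Lower bound = max(22, 18) = 22

22


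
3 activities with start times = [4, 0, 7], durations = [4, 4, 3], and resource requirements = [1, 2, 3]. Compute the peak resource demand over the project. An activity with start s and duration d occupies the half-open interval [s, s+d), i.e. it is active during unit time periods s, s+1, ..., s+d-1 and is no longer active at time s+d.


Each activity i is active on [start_i, start_i + duration_i).
Compute total resource usage per time slot:
  t=0: active resources = [2], total = 2
  t=1: active resources = [2], total = 2
  t=2: active resources = [2], total = 2
  t=3: active resources = [2], total = 2
  t=4: active resources = [1], total = 1
  t=5: active resources = [1], total = 1
  t=6: active resources = [1], total = 1
  t=7: active resources = [1, 3], total = 4
  t=8: active resources = [3], total = 3
  t=9: active resources = [3], total = 3
Peak resource demand = 4

4


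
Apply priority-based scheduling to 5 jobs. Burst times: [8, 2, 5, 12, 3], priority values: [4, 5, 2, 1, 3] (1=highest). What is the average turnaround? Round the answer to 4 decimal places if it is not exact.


Sort by priority (ascending = highest first):
Order: [(1, 12), (2, 5), (3, 3), (4, 8), (5, 2)]
Completion times:
  Priority 1, burst=12, C=12
  Priority 2, burst=5, C=17
  Priority 3, burst=3, C=20
  Priority 4, burst=8, C=28
  Priority 5, burst=2, C=30
Average turnaround = 107/5 = 21.4

21.4


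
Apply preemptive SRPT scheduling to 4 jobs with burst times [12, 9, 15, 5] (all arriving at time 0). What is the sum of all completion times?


Since all jobs arrive at t=0, SRPT equals SPT ordering.
SPT order: [5, 9, 12, 15]
Completion times:
  Job 1: p=5, C=5
  Job 2: p=9, C=14
  Job 3: p=12, C=26
  Job 4: p=15, C=41
Total completion time = 5 + 14 + 26 + 41 = 86

86


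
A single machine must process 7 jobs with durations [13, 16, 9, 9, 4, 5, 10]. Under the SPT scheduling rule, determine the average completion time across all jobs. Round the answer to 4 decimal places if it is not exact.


Sort jobs by processing time (SPT order): [4, 5, 9, 9, 10, 13, 16]
Compute completion times sequentially:
  Job 1: processing = 4, completes at 4
  Job 2: processing = 5, completes at 9
  Job 3: processing = 9, completes at 18
  Job 4: processing = 9, completes at 27
  Job 5: processing = 10, completes at 37
  Job 6: processing = 13, completes at 50
  Job 7: processing = 16, completes at 66
Sum of completion times = 211
Average completion time = 211/7 = 30.1429

30.1429


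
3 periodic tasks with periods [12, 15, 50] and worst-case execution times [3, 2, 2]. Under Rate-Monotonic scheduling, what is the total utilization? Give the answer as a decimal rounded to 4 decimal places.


Compute individual utilizations (exact fractions):
  Task 1: C/T = 3/12 = 1/4 (approx. 0.25)
  Task 2: C/T = 2/15 (approx. 0.1333)
  Task 3: C/T = 2/50 = 1/25 (approx. 0.04)
Total utilization U = 1/4 + 2/15 + 1/25 = 127/300
Rounded to 4 decimal places: U = 0.4233
RM (Liu & Layland) bound for 3 tasks = 0.779763; compare with U = 127/300 (approx. 0.423333)
U <= bound, so schedulable by RM sufficient condition.

0.4233


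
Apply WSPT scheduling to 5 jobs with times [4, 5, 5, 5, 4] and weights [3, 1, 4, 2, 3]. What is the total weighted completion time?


Compute p/w ratios and sort ascending (WSPT): [(5, 4), (4, 3), (4, 3), (5, 2), (5, 1)]
Compute weighted completion times:
  Job (p=5,w=4): C=5, w*C=4*5=20
  Job (p=4,w=3): C=9, w*C=3*9=27
  Job (p=4,w=3): C=13, w*C=3*13=39
  Job (p=5,w=2): C=18, w*C=2*18=36
  Job (p=5,w=1): C=23, w*C=1*23=23
Total weighted completion time = 145

145


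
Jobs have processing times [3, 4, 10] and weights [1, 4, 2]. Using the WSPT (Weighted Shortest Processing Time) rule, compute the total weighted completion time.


Compute p/w ratios and sort ascending (WSPT): [(4, 4), (3, 1), (10, 2)]
Compute weighted completion times:
  Job (p=4,w=4): C=4, w*C=4*4=16
  Job (p=3,w=1): C=7, w*C=1*7=7
  Job (p=10,w=2): C=17, w*C=2*17=34
Total weighted completion time = 57

57


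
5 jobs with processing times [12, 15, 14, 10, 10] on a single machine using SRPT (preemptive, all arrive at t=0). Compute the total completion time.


Since all jobs arrive at t=0, SRPT equals SPT ordering.
SPT order: [10, 10, 12, 14, 15]
Completion times:
  Job 1: p=10, C=10
  Job 2: p=10, C=20
  Job 3: p=12, C=32
  Job 4: p=14, C=46
  Job 5: p=15, C=61
Total completion time = 10 + 20 + 32 + 46 + 61 = 169

169


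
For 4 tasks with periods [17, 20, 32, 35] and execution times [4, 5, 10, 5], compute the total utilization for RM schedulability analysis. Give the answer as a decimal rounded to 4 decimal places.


Compute individual utilizations (exact fractions):
  Task 1: C/T = 4/17 (approx. 0.2353)
  Task 2: C/T = 5/20 = 1/4 (approx. 0.25)
  Task 3: C/T = 10/32 = 5/16 (approx. 0.3125)
  Task 4: C/T = 5/35 = 1/7 (approx. 0.1429)
Total utilization U = 4/17 + 1/4 + 5/16 + 1/7 = 1791/1904
Rounded to 4 decimal places: U = 0.9407
RM (Liu & Layland) bound for 4 tasks = 0.756828; compare with U = 1791/1904 (approx. 0.940651)
bound < U <= 1, so the RM sufficient condition is not met (inconclusive; an exact test such as response-time analysis is needed).

0.9407


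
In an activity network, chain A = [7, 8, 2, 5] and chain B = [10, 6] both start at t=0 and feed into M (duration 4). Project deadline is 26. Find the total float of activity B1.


Forward pass: ES(B1) = sum of predecessors on chain B = 0
EF = ES + duration = 0 + 10 = 10
Backward pass: LF(M) = deadline = 26; LS(M) = 26 - 4 = 22
LF(B1) = LS(M) - sum(successors on chain B) = 22 - 6 = 16
LS = LF - duration = 16 - 10 = 6
Total float = LS - ES = 6 - 0 = 6

6


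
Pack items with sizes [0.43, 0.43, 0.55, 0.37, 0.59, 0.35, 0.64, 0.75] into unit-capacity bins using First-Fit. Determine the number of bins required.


Place items sequentially using First-Fit:
  Item 0.43 -> new Bin 1
  Item 0.43 -> Bin 1 (now 0.86)
  Item 0.55 -> new Bin 2
  Item 0.37 -> Bin 2 (now 0.92)
  Item 0.59 -> new Bin 3
  Item 0.35 -> Bin 3 (now 0.94)
  Item 0.64 -> new Bin 4
  Item 0.75 -> new Bin 5
Total bins used = 5

5


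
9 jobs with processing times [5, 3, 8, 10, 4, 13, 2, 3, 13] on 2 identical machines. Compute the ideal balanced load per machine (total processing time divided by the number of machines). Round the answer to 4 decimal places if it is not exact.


Total processing time = 5 + 3 + 8 + 10 + 4 + 13 + 2 + 3 + 13 = 61
Number of machines = 2
Ideal balanced load = 61 / 2 = 30.5

30.5


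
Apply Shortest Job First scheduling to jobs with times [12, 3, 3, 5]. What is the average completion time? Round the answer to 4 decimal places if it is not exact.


SJF order (ascending): [3, 3, 5, 12]
Completion times:
  Job 1: burst=3, C=3
  Job 2: burst=3, C=6
  Job 3: burst=5, C=11
  Job 4: burst=12, C=23
Average completion = 43/4 = 10.75

10.75


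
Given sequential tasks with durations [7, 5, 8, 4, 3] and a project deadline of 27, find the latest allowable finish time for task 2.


LF(activity 2) = deadline - sum of successor durations
Successors: activities 3 through 5 with durations [8, 4, 3]
Sum of successor durations = 15
LF = 27 - 15 = 12

12


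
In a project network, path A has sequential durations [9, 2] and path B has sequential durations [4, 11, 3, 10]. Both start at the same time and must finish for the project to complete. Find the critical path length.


Path A total = 9 + 2 = 11
Path B total = 4 + 11 + 3 + 10 = 28
Critical path = longest path = max(11, 28) = 28

28


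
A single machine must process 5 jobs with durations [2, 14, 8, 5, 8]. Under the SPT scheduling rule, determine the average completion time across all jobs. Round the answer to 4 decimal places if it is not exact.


Sort jobs by processing time (SPT order): [2, 5, 8, 8, 14]
Compute completion times sequentially:
  Job 1: processing = 2, completes at 2
  Job 2: processing = 5, completes at 7
  Job 3: processing = 8, completes at 15
  Job 4: processing = 8, completes at 23
  Job 5: processing = 14, completes at 37
Sum of completion times = 84
Average completion time = 84/5 = 16.8

16.8


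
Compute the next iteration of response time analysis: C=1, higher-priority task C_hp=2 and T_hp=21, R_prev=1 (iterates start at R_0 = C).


R_next = C + ceil(R_prev / T_hp) * C_hp
ceil(1 / 21) = ceil(0.0476) = 1
Interference = 1 * 2 = 2
R_next = 1 + 2 = 3

3


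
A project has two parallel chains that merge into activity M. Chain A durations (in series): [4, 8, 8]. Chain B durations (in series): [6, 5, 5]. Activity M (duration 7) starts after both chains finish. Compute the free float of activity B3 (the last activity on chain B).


ES(B3) = sum of predecessors on chain B = 11
EF(B3) = ES + duration = 11 + 5 = 16
Successor of B3 is M. ES(M) = max(sum(A), sum(B)) = max(20, 16) = 20
Free float = ES(successor) - EF(current) = 20 - 16 = 4

4


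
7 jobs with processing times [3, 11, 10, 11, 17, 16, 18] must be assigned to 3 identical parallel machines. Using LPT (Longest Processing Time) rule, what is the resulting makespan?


Sort jobs in decreasing order (LPT): [18, 17, 16, 11, 11, 10, 3]
Assign each job to the least loaded machine:
  Machine 1: jobs [18, 10], load = 28
  Machine 2: jobs [17, 11], load = 28
  Machine 3: jobs [16, 11, 3], load = 30
Makespan = max load = 30

30


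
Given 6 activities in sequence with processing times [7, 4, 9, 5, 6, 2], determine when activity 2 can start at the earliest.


Activity 2 starts after activities 1 through 1 complete.
Predecessor durations: [7]
ES = 7 = 7

7


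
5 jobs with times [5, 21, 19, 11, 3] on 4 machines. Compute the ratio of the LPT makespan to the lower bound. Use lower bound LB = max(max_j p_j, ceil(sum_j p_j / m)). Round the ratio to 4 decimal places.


LPT order: [21, 19, 11, 5, 3]
Machine loads after assignment: [21, 19, 11, 8]
LPT makespan = 21
Lower bound = max(max_job, ceil(total/4)) = max(21, 15) = 21
Ratio = 21 / 21 = 1.0

1.0


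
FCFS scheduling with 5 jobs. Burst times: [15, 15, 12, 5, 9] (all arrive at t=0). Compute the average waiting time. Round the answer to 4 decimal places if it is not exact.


FCFS order (as given): [15, 15, 12, 5, 9]
Waiting times:
  Job 1: wait = 0
  Job 2: wait = 15
  Job 3: wait = 30
  Job 4: wait = 42
  Job 5: wait = 47
Sum of waiting times = 134
Average waiting time = 134/5 = 26.8

26.8


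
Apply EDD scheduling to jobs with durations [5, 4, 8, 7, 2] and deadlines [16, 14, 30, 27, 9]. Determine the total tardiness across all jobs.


Sort by due date (EDD order): [(2, 9), (4, 14), (5, 16), (7, 27), (8, 30)]
Compute completion times and tardiness:
  Job 1: p=2, d=9, C=2, tardiness=max(0,2-9)=0
  Job 2: p=4, d=14, C=6, tardiness=max(0,6-14)=0
  Job 3: p=5, d=16, C=11, tardiness=max(0,11-16)=0
  Job 4: p=7, d=27, C=18, tardiness=max(0,18-27)=0
  Job 5: p=8, d=30, C=26, tardiness=max(0,26-30)=0
Total tardiness = 0

0


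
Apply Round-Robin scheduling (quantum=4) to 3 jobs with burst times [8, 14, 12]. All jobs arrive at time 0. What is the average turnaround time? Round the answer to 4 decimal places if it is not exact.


Time quantum = 4
Execution trace:
  J1 runs 4 units, time = 4
  J2 runs 4 units, time = 8
  J3 runs 4 units, time = 12
  J1 runs 4 units, time = 16
  J2 runs 4 units, time = 20
  J3 runs 4 units, time = 24
  J2 runs 4 units, time = 28
  J3 runs 4 units, time = 32
  J2 runs 2 units, time = 34
Finish times: [16, 34, 32]
Average turnaround = 82/3 = 27.3333

27.3333


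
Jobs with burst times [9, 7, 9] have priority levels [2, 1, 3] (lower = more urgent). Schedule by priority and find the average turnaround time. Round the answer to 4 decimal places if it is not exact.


Sort by priority (ascending = highest first):
Order: [(1, 7), (2, 9), (3, 9)]
Completion times:
  Priority 1, burst=7, C=7
  Priority 2, burst=9, C=16
  Priority 3, burst=9, C=25
Average turnaround = 48/3 = 16.0

16.0


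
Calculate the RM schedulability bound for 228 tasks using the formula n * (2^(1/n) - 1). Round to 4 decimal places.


Compute 2^(1/228) = 1.0030447451
Subtract 1: 1.0030447451 - 1 = 0.0030447451
Multiply by n: 228 * 0.0030447451 = 0.6942018828
Round to 4 dp: 0.6942

0.6942


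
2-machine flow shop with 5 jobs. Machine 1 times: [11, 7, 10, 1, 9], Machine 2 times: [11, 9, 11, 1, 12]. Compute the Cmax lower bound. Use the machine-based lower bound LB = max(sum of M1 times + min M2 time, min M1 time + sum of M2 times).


LB1 = sum(M1 times) + min(M2 times) = 38 + 1 = 39
LB2 = min(M1 times) + sum(M2 times) = 1 + 44 = 45
Lower bound = max(LB1, LB2) = max(39, 45) = 45

45


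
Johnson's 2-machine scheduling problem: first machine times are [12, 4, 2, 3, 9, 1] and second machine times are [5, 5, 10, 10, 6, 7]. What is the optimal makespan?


Apply Johnson's rule:
  Group 1 (a <= b): [(6, 1, 7), (3, 2, 10), (4, 3, 10), (2, 4, 5)]
  Group 2 (a > b): [(5, 9, 6), (1, 12, 5)]
Optimal job order: [6, 3, 4, 2, 5, 1]
Schedule:
  Job 6: M1 done at 1, M2 done at 8
  Job 3: M1 done at 3, M2 done at 18
  Job 4: M1 done at 6, M2 done at 28
  Job 2: M1 done at 10, M2 done at 33
  Job 5: M1 done at 19, M2 done at 39
  Job 1: M1 done at 31, M2 done at 44
Makespan = 44

44


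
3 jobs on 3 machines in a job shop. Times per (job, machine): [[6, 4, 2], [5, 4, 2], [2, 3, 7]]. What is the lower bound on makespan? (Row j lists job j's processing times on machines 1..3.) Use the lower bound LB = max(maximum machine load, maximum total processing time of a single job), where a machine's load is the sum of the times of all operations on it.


Machine loads:
  Machine 1: 6 + 5 + 2 = 13
  Machine 2: 4 + 4 + 3 = 11
  Machine 3: 2 + 2 + 7 = 11
Max machine load = 13
Job totals:
  Job 1: 12
  Job 2: 11
  Job 3: 12
Max job total = 12
Lower bound = max(13, 12) = 13

13


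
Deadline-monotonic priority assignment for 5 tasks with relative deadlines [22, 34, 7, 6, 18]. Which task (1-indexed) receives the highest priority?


Sort tasks by relative deadline (ascending):
  Task 4: deadline = 6
  Task 3: deadline = 7
  Task 5: deadline = 18
  Task 1: deadline = 22
  Task 2: deadline = 34
Priority order (highest first): [4, 3, 5, 1, 2]
Highest priority task = 4

4


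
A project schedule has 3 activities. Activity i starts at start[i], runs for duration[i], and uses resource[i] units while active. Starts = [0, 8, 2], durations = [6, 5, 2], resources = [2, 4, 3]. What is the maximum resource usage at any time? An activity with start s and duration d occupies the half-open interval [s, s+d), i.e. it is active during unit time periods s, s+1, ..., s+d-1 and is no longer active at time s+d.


Each activity i is active on [start_i, start_i + duration_i).
Compute total resource usage per time slot:
  t=0: active resources = [2], total = 2
  t=1: active resources = [2], total = 2
  t=2: active resources = [2, 3], total = 5
  t=3: active resources = [2, 3], total = 5
  t=4: active resources = [2], total = 2
  t=5: active resources = [2], total = 2
  t=6: active resources = [], total = 0
  t=7: active resources = [], total = 0
  t=8: active resources = [4], total = 4
  t=9: active resources = [4], total = 4
  t=10: active resources = [4], total = 4
  t=11: active resources = [4], total = 4
  t=12: active resources = [4], total = 4
Peak resource demand = 5

5


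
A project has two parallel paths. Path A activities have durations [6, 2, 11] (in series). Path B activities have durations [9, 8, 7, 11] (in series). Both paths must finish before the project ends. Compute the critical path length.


Path A total = 6 + 2 + 11 = 19
Path B total = 9 + 8 + 7 + 11 = 35
Critical path = longest path = max(19, 35) = 35

35


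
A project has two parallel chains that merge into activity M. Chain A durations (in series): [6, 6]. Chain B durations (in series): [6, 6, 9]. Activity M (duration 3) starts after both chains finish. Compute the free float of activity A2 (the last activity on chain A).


ES(A2) = sum of predecessors on chain A = 6
EF(A2) = ES + duration = 6 + 6 = 12
Successor of A2 is M. ES(M) = max(sum(A), sum(B)) = max(12, 21) = 21
Free float = ES(successor) - EF(current) = 21 - 12 = 9

9


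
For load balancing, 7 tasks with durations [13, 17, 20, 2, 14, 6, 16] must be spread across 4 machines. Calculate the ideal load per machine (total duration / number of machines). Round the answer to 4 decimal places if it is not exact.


Total processing time = 13 + 17 + 20 + 2 + 14 + 6 + 16 = 88
Number of machines = 4
Ideal balanced load = 88 / 4 = 22.0

22.0
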